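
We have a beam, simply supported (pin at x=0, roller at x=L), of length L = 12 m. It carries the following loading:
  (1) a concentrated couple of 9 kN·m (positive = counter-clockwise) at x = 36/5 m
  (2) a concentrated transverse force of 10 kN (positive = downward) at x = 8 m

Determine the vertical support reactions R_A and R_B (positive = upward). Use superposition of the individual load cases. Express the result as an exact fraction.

Load 1 — applied couple M₀=9 kN·m at a=36/5 m (b=L-a=24/5):
  R_A = M₀/L = 9/12 = 3/4 kN
  R_B = -M₀/L = -9/12 = -3/4 kN
Load 2 — point force P=10 kN at a=8 m (b=L-a=4):
  R_A = Pb/L = 10·4/12 = 10/3 kN
  R_B = Pa/L = 10·8/12 = 20/3 kN
Superposition: R_A = 49/12 kN, R_B = 71/12 kN

R_A = 49/12 kN, R_B = 71/12 kN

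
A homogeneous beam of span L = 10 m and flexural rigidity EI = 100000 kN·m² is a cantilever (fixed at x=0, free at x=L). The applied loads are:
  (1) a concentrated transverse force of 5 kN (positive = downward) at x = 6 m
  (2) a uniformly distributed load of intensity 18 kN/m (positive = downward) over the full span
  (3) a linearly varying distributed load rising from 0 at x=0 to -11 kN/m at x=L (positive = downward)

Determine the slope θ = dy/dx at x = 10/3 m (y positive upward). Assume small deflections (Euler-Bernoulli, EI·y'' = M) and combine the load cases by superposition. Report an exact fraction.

Load 1 — point force P=5 kN at a=6 m (b=L-a=4):
  θ_1 = -Px(2a-x)/(2EI)  [x≤a] = -5·(10/3)·(2·6-(10/3))/(2·100000) = -13/18000 rad
Load 2 — uniform load w=18 kN/m over full span:
  θ_2 = -wx(x²-3Lx+3L²)/(6EI) = -18·(10/3)·((10/3)²-3·10·(10/3)+3·10²)/(6·100000) = -19/900 rad
Load 3 — triangular load w₀=-11 kN/m (0→w₀ over full span):
  θ_3 = (w₀Lx²/4-w₀L²x/3-w₀x⁴/(24L))/EI = ((-11)·10·(10/3)²/4-(-11)·10²·(10/3)/3-(-11)·(10/3)⁴/(24·10))/100000 = 1793/194400 rad
Superposition: θ = Σ θ_i = -12257/972000 rad ≈ -0.012610 rad

θ(10/3) = -12257/972000 rad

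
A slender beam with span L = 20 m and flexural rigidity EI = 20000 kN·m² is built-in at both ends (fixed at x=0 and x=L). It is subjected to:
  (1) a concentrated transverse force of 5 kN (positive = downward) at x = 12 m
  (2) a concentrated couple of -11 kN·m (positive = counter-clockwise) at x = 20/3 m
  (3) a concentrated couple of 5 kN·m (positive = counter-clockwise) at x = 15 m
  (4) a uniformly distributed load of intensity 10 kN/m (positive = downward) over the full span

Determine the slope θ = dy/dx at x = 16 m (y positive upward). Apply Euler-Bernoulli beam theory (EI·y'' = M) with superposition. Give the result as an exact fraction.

Load 1 — point force P=5 kN at a=12 m (b=L-a=8):
  θ_1 = Pa²(L-x)(2bL-(3b+a)(L-x))/(2L³EI)  [x>a] = 5·12²·(20-16)·(2·8·20-(3·8+12)·(20-16))/(2·20³·20000) = 99/62500 rad
Load 2 — applied couple M₀=-11 kN·m at a=20/3 m (b=L-a=40/3):
  θ_2 = (R_Ax²/2 - M_Ax - M₀(x-a))/EI  [x>a] with R_A=-11/15, M_A=0 = ((-11/15)·16²/2 - 0·16 - (-11)·(16-(20/3)))/20000 = 11/25000 rad
Load 3 — applied couple M₀=5 kN·m at a=15 m (b=L-a=5):
  θ_3 = (R_Ax²/2 - M_Ax - M₀(x-a))/EI  [x>a] with R_A=9/32, M_A=25/16 = ((9/32)·16²/2 - (25/16)·16 - 5·(16-15))/20000 = 3/10000 rad
Load 4 — uniform load w=10 kN/m over full span:
  θ_4 = -wx(L-x)(L-2x)/(12EI) = -10·16·(20-16)·(20-2·16)/(12·20000) = 4/125 rad
Superposition: θ = Σ θ_i = 8581/250000 rad ≈ 0.034324 rad

θ(16) = 8581/250000 rad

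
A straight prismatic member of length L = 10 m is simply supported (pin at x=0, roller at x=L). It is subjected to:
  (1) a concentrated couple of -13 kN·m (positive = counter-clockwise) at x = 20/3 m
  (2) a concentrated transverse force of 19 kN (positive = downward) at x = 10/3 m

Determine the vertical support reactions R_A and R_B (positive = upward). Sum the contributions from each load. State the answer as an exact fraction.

R_A = 341/30 kN, R_B = 229/30 kN

Load 1 — applied couple M₀=-13 kN·m at a=20/3 m (b=L-a=10/3):
  R_A = M₀/L = (-13)/10 = -13/10 kN
  R_B = -M₀/L = -(-13)/10 = 13/10 kN
Load 2 — point force P=19 kN at a=10/3 m (b=L-a=20/3):
  R_A = Pb/L = 19·(20/3)/10 = 38/3 kN
  R_B = Pa/L = 19·(10/3)/10 = 19/3 kN
Superposition: R_A = 341/30 kN, R_B = 229/30 kN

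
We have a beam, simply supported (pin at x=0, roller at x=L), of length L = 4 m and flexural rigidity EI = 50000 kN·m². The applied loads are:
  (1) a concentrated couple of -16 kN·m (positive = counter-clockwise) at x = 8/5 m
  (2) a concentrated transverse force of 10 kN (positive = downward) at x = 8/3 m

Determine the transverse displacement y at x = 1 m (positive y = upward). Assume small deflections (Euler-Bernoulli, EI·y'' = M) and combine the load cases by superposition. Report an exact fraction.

y(1) = -17953/101250000 m

Load 1 — applied couple M₀=-16 kN·m at a=8/5 m (b=L-a=12/5):
  y_1 = (M₀x³/(6L)+C₁x)/EI  [x≤a] with C₁=M₀(3b²-L²)/(6L)=-64/75 = ((-16)·1³/(6·4)+(-64/75)·1)/50000 = -19/625000 m
Load 2 — point force P=10 kN at a=8/3 m (b=L-a=4/3):
  y_2 = -Pbx(L²-b²-x²)/(6LEI)  [x≤a] = -10·(4/3)·1·(4²-(4/3)²-1²)/(6·4·50000) = -119/810000 m
Superposition: y = Σ y_i = -17953/101250000 m ≈ -0.000177 m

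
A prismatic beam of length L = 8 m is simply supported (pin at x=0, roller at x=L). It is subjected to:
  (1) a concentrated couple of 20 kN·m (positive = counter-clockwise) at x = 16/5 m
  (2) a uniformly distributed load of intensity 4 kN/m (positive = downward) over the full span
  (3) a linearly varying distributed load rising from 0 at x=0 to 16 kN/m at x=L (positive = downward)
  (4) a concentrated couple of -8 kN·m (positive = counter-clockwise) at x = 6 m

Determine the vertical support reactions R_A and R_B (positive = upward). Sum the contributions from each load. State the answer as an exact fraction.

Load 1 — applied couple M₀=20 kN·m at a=16/5 m (b=L-a=24/5):
  R_A = M₀/L = 20/8 = 5/2 kN
  R_B = -M₀/L = -20/8 = -5/2 kN
Load 2 — uniform load w=4 kN/m over full span:
  R_A = wL/2 = 4·8/2 = 16 kN
  R_B = wL/2 = 4·8/2 = 16 kN
Load 3 — triangular load w₀=16 kN/m (0→w₀ over full span):
  R_A = w₀L/6 = 16·8/6 = 64/3 kN
  R_B = w₀L/3 = 16·8/3 = 128/3 kN
Load 4 — applied couple M₀=-8 kN·m at a=6 m (b=L-a=2):
  R_A = M₀/L = (-8)/8 = -1 kN
  R_B = -M₀/L = -(-8)/8 = 1 kN
Superposition: R_A = 233/6 kN, R_B = 343/6 kN

R_A = 233/6 kN, R_B = 343/6 kN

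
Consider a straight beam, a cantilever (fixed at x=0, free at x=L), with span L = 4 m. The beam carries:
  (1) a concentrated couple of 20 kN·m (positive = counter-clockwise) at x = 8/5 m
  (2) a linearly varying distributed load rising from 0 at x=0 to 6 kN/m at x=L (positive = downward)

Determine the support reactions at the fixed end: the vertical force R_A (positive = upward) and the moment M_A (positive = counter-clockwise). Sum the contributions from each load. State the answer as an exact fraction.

R_A = 12 kN, M_A = 12 kN·m

Load 1 — applied couple M₀=20 kN·m at a=8/5 m (b=L-a=12/5):
  R_A = 0 kN
  M_A = -M₀ = -20 kN·m
Load 2 — triangular load w₀=6 kN/m (0→w₀ over full span):
  R_A = w₀L/2 = 6·4/2 = 12 kN
  M_A = w₀L²/3 = 6·4²/3 = 32 kN·m
Superposition: R_A = 12 kN, M_A = 12 kN·m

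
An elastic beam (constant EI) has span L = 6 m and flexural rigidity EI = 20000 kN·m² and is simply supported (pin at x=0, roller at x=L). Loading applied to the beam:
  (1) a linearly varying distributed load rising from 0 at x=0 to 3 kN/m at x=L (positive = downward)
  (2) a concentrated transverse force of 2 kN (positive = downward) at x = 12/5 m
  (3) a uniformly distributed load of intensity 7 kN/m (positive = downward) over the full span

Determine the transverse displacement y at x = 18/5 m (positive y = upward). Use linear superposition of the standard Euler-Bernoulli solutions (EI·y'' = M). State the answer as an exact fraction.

Load 1 — triangular load w₀=3 kN/m (0→w₀ over full span):
  y_1 = -w₀x(7L⁴-10L²x²+3x⁴)/(360LEI) = -3·(18/5)·(7·6⁴-10·6²·(18/5)²+3·(18/5)⁴)/(360·6·20000) = -11988/9765625 m
Load 2 — point force P=2 kN at a=12/5 m (b=L-a=18/5):
  y_2 = -Pa(L-x)(2Lx-a²-x²)/(6LEI)  [x>a] = -2·(12/5)·(6-(18/5))·(2·6·(18/5)-(12/5)²-(18/5)²)/(6·6·20000) = -153/390625 m
Load 3 — uniform load w=7 kN/m over full span:
  y_3 = -wx(L³-2Lx²+x³)/(24EI) = -7·(18/5)·(6³-2·6·(18/5)²+(18/5)³)/(24·20000) = -17577/3125000 m
Superposition: y = Σ y_i = -565929/78125000 m ≈ -0.007244 m

y(18/5) = -565929/78125000 m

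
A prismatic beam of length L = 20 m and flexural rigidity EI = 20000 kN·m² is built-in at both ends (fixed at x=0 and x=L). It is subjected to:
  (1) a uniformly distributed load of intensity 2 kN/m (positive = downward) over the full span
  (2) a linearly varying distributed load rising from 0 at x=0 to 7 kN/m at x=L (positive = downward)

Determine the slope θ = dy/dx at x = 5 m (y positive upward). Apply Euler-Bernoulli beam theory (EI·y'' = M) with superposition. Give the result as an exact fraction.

θ(5) = -433/25600 rad

Load 1 — uniform load w=2 kN/m over full span:
  θ_1 = -wx(L-x)(L-2x)/(12EI) = -2·5·(20-5)·(20-2·5)/(12·20000) = -1/160 rad
Load 2 — triangular load w₀=7 kN/m (0→w₀ over full span):
  θ_2 = -w₀(2x(L-x)(L-2x)(x+2L)+x²(L-x)²)/(120LEI) = -7·(2·5·(20-5)·(20-2·5)·(5+2·20)+5²·(20-5)²)/(120·20·20000) = -273/25600 rad
Superposition: θ = Σ θ_i = -433/25600 rad ≈ -0.016914 rad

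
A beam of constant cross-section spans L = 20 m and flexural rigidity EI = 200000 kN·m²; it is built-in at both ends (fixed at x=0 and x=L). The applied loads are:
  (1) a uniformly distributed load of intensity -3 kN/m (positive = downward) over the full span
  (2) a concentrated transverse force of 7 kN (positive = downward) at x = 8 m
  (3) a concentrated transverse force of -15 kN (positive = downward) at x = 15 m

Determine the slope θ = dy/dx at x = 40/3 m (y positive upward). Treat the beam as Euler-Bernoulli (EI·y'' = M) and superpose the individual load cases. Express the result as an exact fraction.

Load 1 — uniform load w=-3 kN/m over full span:
  θ_1 = -wx(L-x)(L-2x)/(12EI) = -(-3)·(40/3)·(20-(40/3))·(20-2·(40/3))/(12·200000) = -1/1350 rad
Load 2 — point force P=7 kN at a=8 m (b=L-a=12):
  θ_2 = Pa²(L-x)(2bL-(3b+a)(L-x))/(2L³EI)  [x>a] = 7·8²·(20-(40/3))·(2·12·20-(3·12+8)·(20-(40/3)))/(2·20³·200000) = 49/281250 rad
Load 3 — point force P=-15 kN at a=15 m (b=L-a=5):
  θ_3 = -Pb²x(2aL-(3a+b)x)/(2L³EI)  [x≤a] = -(-15)·5²·(40/3)·(2·15·20-(3·15+5)·(40/3))/(2·20³·200000) = -1/9600 rad
Superposition: θ = Σ θ_i = -36217/54000000 rad ≈ -0.000671 rad

θ(40/3) = -36217/54000000 rad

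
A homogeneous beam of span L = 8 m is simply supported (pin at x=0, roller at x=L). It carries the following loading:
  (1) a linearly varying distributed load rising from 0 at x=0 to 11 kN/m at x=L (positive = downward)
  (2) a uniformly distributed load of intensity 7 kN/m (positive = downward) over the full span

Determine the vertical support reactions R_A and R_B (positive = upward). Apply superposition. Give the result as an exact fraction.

Load 1 — triangular load w₀=11 kN/m (0→w₀ over full span):
  R_A = w₀L/6 = 11·8/6 = 44/3 kN
  R_B = w₀L/3 = 11·8/3 = 88/3 kN
Load 2 — uniform load w=7 kN/m over full span:
  R_A = wL/2 = 7·8/2 = 28 kN
  R_B = wL/2 = 7·8/2 = 28 kN
Superposition: R_A = 128/3 kN, R_B = 172/3 kN

R_A = 128/3 kN, R_B = 172/3 kN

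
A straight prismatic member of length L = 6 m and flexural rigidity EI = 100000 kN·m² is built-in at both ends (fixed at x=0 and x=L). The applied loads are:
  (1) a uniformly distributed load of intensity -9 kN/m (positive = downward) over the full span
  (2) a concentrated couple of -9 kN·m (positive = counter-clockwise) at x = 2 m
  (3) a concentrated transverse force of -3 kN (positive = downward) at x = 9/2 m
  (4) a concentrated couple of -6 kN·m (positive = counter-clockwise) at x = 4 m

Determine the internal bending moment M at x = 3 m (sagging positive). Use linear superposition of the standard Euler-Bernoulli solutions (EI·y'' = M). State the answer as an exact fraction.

Load 1 — uniform load w=-9 kN/m over full span:
  M_1 = wLx/2 - wL²/12 - wx²/2 = (-9)·6·3/2 - (-9)·6²/12 - (-9)·3²/2 = -27/2 kN·m
Load 2 — applied couple M₀=-9 kN·m at a=2 m (b=L-a=4):
  M_2 = R_Ax - M_A - M₀  [x>a] with R_A=-2, M_A=0 = (-2)·3 - 0 - (-9) = 3 kN·m
Load 3 — point force P=-3 kN at a=9/2 m (b=L-a=3/2):
  M_3 = Pb²(3a+b)x/L³ - Pab²/L²  [x≤a] = (-3)·(3/2)²·(3·(9/2)+(3/2))·3/6³ - (-3)·(9/2)·(3/2)²/6² = -9/16 kN·m
Load 4 — applied couple M₀=-6 kN·m at a=4 m (b=L-a=2):
  M_4 = R_Ax - M_A  [x≤a] with R_A=-4/3, M_A=-2 = (-4/3)·3 - (-2) = -2 kN·m
Superposition: M = Σ M_i = -209/16 kN·m ≈ -13.062500 kN·m

M(3) = -209/16 kN·m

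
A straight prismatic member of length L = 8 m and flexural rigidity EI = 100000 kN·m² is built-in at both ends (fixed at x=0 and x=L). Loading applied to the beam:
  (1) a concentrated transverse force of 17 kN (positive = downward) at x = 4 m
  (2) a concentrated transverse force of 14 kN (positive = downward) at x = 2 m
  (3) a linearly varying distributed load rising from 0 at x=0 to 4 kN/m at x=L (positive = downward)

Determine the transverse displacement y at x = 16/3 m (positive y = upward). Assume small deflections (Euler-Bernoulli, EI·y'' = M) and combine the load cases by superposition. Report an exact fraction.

y(16/3) = -28847/45562500 m

Load 1 — point force P=17 kN at a=4 m (b=L-a=4):
  y_1 = -Pa²(L-x)²(3bL-(3b+a)(L-x))/(6L³EI)  [x>a] = -17·4²·(8-(16/3))²·(3·4·8-(3·4+4)·(8-(16/3)))/(6·8³·100000) = -17/50625 m
Load 2 — point force P=14 kN at a=2 m (b=L-a=6):
  y_2 = -Pa²(L-x)²(3bL-(3b+a)(L-x))/(6L³EI)  [x>a] = -14·2²·(8-(16/3))²·(3·6·8-(3·6+2)·(8-(16/3)))/(6·8³·100000) = -119/1012500 m
Load 3 — triangular load w₀=4 kN/m (0→w₀ over full span):
  y_3 = -w₀x²(L-x)²(x+2L)/(120LEI) = -4·(16/3)²·(8-(16/3))²·((16/3)+2·8)/(120·8·100000) = -2048/11390625 m
Superposition: y = Σ y_i = -28847/45562500 m ≈ -0.000633 m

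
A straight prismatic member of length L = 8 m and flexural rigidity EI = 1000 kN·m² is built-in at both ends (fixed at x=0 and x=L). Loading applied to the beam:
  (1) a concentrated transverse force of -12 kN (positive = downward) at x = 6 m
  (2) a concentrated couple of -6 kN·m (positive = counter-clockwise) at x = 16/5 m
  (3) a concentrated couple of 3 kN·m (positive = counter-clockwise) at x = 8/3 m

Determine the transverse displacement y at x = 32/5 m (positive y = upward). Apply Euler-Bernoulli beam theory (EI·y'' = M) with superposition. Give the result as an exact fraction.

y(32/5) = 11234/1171875 m

Load 1 — point force P=-12 kN at a=6 m (b=L-a=2):
  y_1 = -Pa²(L-x)²(3bL-(3b+a)(L-x))/(6L³EI)  [x>a] = -(-12)·6²·(8-(32/5))²·(3·2·8-(3·2+6)·(8-(32/5)))/(6·8³·1000) = 162/15625 m
Load 2 — applied couple M₀=-6 kN·m at a=16/5 m (b=L-a=24/5):
  y_2 = (R_Ax³/6 - M_Ax²/2 - M₀(x-a)²/2)/EI  [x>a] with R_A=-27/25, M_A=-18/25 = ((-27/25)·(32/5)³/6 - (-18/25)·(32/5)²/2 - (-6)·((32/5)-(16/5))²/2)/1000 = -672/390625 m
Load 3 — applied couple M₀=3 kN·m at a=8/3 m (b=L-a=16/3):
  y_3 = (R_Ax³/6 - M_Ax²/2 - M₀(x-a)²/2)/EI  [x>a] with R_A=1/2, M_A=0 = ((1/2)·(32/5)³/6 - 0·(32/5)²/2 - 3·((32/5)-(8/3))²/2)/1000 = 44/46875 m
Superposition: y = Σ y_i = 11234/1171875 m ≈ 0.009586 m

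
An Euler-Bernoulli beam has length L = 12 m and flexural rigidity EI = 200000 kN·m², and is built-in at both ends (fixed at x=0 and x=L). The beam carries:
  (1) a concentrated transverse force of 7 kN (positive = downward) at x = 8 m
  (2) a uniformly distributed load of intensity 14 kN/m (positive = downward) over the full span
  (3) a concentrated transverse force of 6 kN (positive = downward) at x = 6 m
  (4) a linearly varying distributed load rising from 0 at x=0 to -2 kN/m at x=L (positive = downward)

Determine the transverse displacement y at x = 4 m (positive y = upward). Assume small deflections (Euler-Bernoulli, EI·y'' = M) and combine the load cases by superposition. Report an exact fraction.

Load 1 — point force P=7 kN at a=8 m (b=L-a=4):
  y_1 = -Pb²x²(3aL-(3a+b)x)/(6L³EI)  [x≤a] = -7·4²·4²·(3·8·12-(3·8+4)·4)/(6·12³·200000) = -77/506250 m
Load 2 — uniform load w=14 kN/m over full span:
  y_2 = -wx²(L-x)²/(24EI) = -14·4²·(12-4)²/(24·200000) = -28/9375 m
Load 3 — point force P=6 kN at a=6 m (b=L-a=6):
  y_3 = -Pb²x²(3aL-(3a+b)x)/(6L³EI)  [x≤a] = -6·6²·4²·(3·6·12-(3·6+6)·4)/(6·12³·200000) = -1/5000 m
Load 4 — triangular load w₀=-2 kN/m (0→w₀ over full span):
  y_4 = -w₀x²(L-x)²(x+2L)/(120LEI) = -(-2)·4²·(12-4)²·(4+2·12)/(120·12·200000) = 28/140625 m
Superposition: y = Σ y_i = -31789/10125000 m ≈ -0.003140 m

y(4) = -31789/10125000 m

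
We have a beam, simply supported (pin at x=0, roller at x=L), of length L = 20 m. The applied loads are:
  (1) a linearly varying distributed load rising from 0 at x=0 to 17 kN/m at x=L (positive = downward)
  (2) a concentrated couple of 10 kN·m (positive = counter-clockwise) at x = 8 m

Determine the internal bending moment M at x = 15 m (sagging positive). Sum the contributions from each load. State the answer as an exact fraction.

M(15) = 2955/8 kN·m

Load 1 — triangular load w₀=17 kN/m (0→w₀ over full span):
  M_1 = w₀Lx/6 - w₀x³/(6L) = 17·20·15/6 - 17·15³/(6·20) = 2975/8 kN·m
Load 2 — applied couple M₀=10 kN·m at a=8 m (b=L-a=12):
  M_2 = M₀x/L - M₀  [x>a] = 10·15/20 - 10 = -5/2 kN·m
Superposition: M = Σ M_i = 2955/8 kN·m ≈ 369.375000 kN·m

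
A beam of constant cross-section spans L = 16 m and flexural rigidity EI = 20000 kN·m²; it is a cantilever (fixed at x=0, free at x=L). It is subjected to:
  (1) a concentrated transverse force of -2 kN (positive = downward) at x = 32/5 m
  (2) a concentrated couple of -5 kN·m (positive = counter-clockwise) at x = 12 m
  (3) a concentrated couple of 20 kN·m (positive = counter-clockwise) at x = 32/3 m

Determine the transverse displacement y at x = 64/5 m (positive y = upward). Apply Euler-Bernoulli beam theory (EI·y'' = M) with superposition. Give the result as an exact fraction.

Load 1 — point force P=-2 kN at a=32/5 m (b=L-a=48/5):
  y_1 = -Pa²(3x-a)/(6EI)  [x>a] = -(-2)·(32/5)²·(3·(64/5)-(32/5))/(6·20000) = 1024/46875 m
Load 2 — applied couple M₀=-5 kN·m at a=12 m (b=L-a=4):
  y_2 = M₀a(2x-a)/(2EI)  [x>a] = (-5)·12·(2·(64/5)-12)/(2·20000) = -51/2500 m
Load 3 — applied couple M₀=20 kN·m at a=32/3 m (b=L-a=16/3):
  y_3 = M₀a(2x-a)/(2EI)  [x>a] = 20·(32/3)·(2·(64/5)-(32/3))/(2·20000) = 448/5625 m
Superposition: y = Σ y_i = 45613/562500 m ≈ 0.081090 m

y(64/5) = 45613/562500 m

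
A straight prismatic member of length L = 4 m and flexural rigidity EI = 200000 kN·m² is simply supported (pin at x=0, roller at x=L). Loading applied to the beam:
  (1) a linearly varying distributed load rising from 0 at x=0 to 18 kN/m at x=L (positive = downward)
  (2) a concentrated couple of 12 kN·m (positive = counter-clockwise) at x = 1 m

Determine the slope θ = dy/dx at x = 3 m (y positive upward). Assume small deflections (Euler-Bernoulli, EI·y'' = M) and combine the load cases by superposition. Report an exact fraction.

Load 1 — triangular load w₀=18 kN/m (0→w₀ over full span):
  θ_1 = -w₀(7L⁴-30L²x²+15x⁴)/(360LEI) = -18·(7·4⁴-30·4²·3²+15·3⁴)/(360·4·200000) = 1313/16000000 rad
Load 2 — applied couple M₀=12 kN·m at a=1 m (b=L-a=3):
  θ_2 = (M₀x²/(2L)-M₀(x-a)+C₁)/EI  [x>a] with C₁=M₀(3b²-L²)/(6L)=11/2 = (12·3²/(2·4)-12·(3-1)+(11/2))/200000 = -1/40000 rad
Superposition: θ = Σ θ_i = 913/16000000 rad ≈ 0.000057 rad

θ(3) = 913/16000000 rad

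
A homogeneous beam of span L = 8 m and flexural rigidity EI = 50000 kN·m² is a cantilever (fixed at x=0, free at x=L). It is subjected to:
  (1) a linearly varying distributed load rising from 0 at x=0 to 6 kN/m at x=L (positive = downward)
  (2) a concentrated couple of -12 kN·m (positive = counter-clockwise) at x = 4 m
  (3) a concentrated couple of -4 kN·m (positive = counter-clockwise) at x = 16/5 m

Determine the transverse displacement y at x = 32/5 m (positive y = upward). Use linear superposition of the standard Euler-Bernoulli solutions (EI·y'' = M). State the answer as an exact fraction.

y(32/5) = -1867786/48828125 m

Load 1 — triangular load w₀=6 kN/m (0→w₀ over full span):
  y_1 = (w₀Lx³/12-w₀L²x²/6-w₀x⁵/(120L))/EI = (6·8·(32/5)³/12-6·8²·(32/5)²/6-6·(32/5)⁵/(120·8))/50000 = -1601536/48828125 m
Load 2 — applied couple M₀=-12 kN·m at a=4 m (b=L-a=4):
  y_2 = M₀a(2x-a)/(2EI)  [x>a] = (-12)·4·(2·(32/5)-4)/(2·50000) = -66/15625 m
Load 3 — applied couple M₀=-4 kN·m at a=16/5 m (b=L-a=24/5):
  y_3 = M₀a(2x-a)/(2EI)  [x>a] = (-4)·(16/5)·(2·(32/5)-(16/5))/(2·50000) = -96/78125 m
Superposition: y = Σ y_i = -1867786/48828125 m ≈ -0.038252 m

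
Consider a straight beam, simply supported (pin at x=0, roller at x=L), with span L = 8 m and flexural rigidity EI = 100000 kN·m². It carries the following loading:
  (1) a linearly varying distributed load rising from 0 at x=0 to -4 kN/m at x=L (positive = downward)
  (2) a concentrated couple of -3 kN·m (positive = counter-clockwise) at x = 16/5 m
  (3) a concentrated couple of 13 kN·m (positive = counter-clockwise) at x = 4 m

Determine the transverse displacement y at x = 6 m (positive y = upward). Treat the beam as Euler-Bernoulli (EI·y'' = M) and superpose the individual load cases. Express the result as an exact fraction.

y(6) = 6163/7500000 m

Load 1 — triangular load w₀=-4 kN/m (0→w₀ over full span):
  y_1 = -w₀x(7L⁴-10L²x²+3x⁴)/(360LEI) = -(-4)·6·(7·8⁴-10·8²·6²+3·6⁴)/(360·8·100000) = 119/150000 m
Load 2 — applied couple M₀=-3 kN·m at a=16/5 m (b=L-a=24/5):
  y_2 = (M₀x³/(6L)-M₀(x-a)²/2+C₁x)/EI  [x>a] with C₁=M₀(3b²-L²)/(6L)=-8/25 = ((-3)·6³/(6·8)-(-3)·(6-(16/5))²/2+(-8/25)·6)/100000 = -183/5000000 m
Load 3 — applied couple M₀=13 kN·m at a=4 m (b=L-a=4):
  y_3 = (M₀x³/(6L)-M₀(x-a)²/2+C₁x)/EI  [x>a] with C₁=M₀(3b²-L²)/(6L)=-13/3 = (13·6³/(6·8)-13·(6-4)²/2+(-13/3)·6)/100000 = 13/200000 m
Superposition: y = Σ y_i = 6163/7500000 m ≈ 0.000822 m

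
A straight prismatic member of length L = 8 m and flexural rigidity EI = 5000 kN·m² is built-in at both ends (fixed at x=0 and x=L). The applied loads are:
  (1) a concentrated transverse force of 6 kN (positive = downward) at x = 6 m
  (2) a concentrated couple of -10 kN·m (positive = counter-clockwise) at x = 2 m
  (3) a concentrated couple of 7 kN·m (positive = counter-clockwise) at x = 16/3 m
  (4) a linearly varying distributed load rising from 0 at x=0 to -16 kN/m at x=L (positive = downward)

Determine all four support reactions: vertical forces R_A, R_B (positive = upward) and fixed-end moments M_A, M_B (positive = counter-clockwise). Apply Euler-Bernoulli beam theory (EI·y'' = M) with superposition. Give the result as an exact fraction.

Load 1 — point force P=6 kN at a=6 m (b=L-a=2):
  R_A = Pb²(3a+b)/L³ = 6·2²·(3·6+2)/8³ = 15/16 kN
  M_A = Pab²/L² = 6·6·2²/8² = 9/4 kN·m
  R_B = Pa²(a+3b)/L³ = 6·6²·(6+3·2)/8³ = 81/16 kN
  M_B = -Pa²b/L² = -6·6²·2/8² = -27/4 kN·m
Load 2 — applied couple M₀=-10 kN·m at a=2 m (b=L-a=6):
  R_A = 6M₀ab/L³ = 6·(-10)·2·6/8³ = -45/32 kN
  M_A = M₀b(2a-b)/L² = (-10)·6·(2·2-6)/8² = 15/8 kN·m
  R_B = -6M₀ab/L³ = -6·(-10)·2·6/8³ = 45/32 kN
  M_B = M₀a(2b-a)/L² = (-10)·2·(2·6-2)/8² = -25/8 kN·m
Load 3 — applied couple M₀=7 kN·m at a=16/3 m (b=L-a=8/3):
  R_A = 6M₀ab/L³ = 6·7·(16/3)·(8/3)/8³ = 7/6 kN
  M_A = M₀b(2a-b)/L² = 7·(8/3)·(2·(16/3)-(8/3))/8² = 7/3 kN·m
  R_B = -6M₀ab/L³ = -6·7·(16/3)·(8/3)/8³ = -7/6 kN
  M_B = M₀a(2b-a)/L² = 7·(16/3)·(2·(8/3)-(16/3))/8² = 0 kN·m
Load 4 — triangular load w₀=-16 kN/m (0→w₀ over full span):
  R_A = 3w₀L/20 = 3·(-16)·8/20 = -96/5 kN
  M_A = w₀L²/30 = (-16)·8²/30 = -512/15 kN·m
  R_B = 7w₀L/20 = 7·(-16)·8/20 = -224/5 kN
  M_B = -w₀L²/20 = -(-16)·8²/20 = 256/5 kN·m
Superposition: R_A = -8881/480 kN, M_A = -1107/40 kN·m, R_B = -18959/480 kN, M_B = 1653/40 kN·m

R_A = -8881/480 kN, M_A = -1107/40 kN·m, R_B = -18959/480 kN, M_B = 1653/40 kN·m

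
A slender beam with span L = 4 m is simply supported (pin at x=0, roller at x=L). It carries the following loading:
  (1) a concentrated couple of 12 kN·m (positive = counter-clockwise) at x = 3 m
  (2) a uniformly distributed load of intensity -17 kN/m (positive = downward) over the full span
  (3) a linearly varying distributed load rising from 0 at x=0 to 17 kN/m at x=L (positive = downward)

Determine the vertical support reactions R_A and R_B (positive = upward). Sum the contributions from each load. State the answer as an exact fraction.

R_A = -59/3 kN, R_B = -43/3 kN

Load 1 — applied couple M₀=12 kN·m at a=3 m (b=L-a=1):
  R_A = M₀/L = 12/4 = 3 kN
  R_B = -M₀/L = -12/4 = -3 kN
Load 2 — uniform load w=-17 kN/m over full span:
  R_A = wL/2 = (-17)·4/2 = -34 kN
  R_B = wL/2 = (-17)·4/2 = -34 kN
Load 3 — triangular load w₀=17 kN/m (0→w₀ over full span):
  R_A = w₀L/6 = 17·4/6 = 34/3 kN
  R_B = w₀L/3 = 17·4/3 = 68/3 kN
Superposition: R_A = -59/3 kN, R_B = -43/3 kN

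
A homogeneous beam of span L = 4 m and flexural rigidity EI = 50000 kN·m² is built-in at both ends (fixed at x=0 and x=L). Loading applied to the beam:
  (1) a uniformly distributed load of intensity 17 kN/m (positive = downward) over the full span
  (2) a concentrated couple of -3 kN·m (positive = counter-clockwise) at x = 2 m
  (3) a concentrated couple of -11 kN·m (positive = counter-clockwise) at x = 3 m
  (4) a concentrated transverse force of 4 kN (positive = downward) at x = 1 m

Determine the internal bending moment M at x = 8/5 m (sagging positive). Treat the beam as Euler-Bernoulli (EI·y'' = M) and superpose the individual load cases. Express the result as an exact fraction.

Load 1 — uniform load w=17 kN/m over full span:
  M_1 = wLx/2 - wL²/12 - wx²/2 = 17·4·(8/5)/2 - 17·4²/12 - 17·(8/5)²/2 = 748/75 kN·m
Load 2 — applied couple M₀=-3 kN·m at a=2 m (b=L-a=2):
  M_2 = R_Ax - M_A  [x≤a] with R_A=-9/8, M_A=-3/4 = (-9/8)·(8/5) - (-3/4) = -21/20 kN·m
Load 3 — applied couple M₀=-11 kN·m at a=3 m (b=L-a=1):
  M_3 = R_Ax - M_A  [x≤a] with R_A=-99/32, M_A=-55/16 = (-99/32)·(8/5) - (-55/16) = -121/80 kN·m
Load 4 — point force P=4 kN at a=1 m (b=L-a=3):
  M_4 = Pa²(a+3b)(L-x)/L³ - Pa²b/L²  [x>a] = 4·1²·(1+3·3)·(4-(8/5))/4³ - 4·1²·3/4² = 3/4 kN·m
Superposition: M = Σ M_i = 9793/1200 kN·m ≈ 8.160833 kN·m

M(8/5) = 9793/1200 kN·m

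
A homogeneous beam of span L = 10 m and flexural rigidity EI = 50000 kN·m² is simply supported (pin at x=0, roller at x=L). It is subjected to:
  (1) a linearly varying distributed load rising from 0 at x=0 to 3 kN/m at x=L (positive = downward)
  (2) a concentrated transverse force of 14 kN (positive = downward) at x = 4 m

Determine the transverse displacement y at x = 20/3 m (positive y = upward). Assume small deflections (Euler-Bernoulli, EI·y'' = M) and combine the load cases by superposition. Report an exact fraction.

Load 1 — triangular load w₀=3 kN/m (0→w₀ over full span):
  y_1 = -w₀x(7L⁴-10L²x²+3x⁴)/(360LEI) = -3·(20/3)·(7·10⁴-10·10²·(20/3)²+3·(20/3)⁴)/(360·10·50000) = -17/4860 m
Load 2 — point force P=14 kN at a=4 m (b=L-a=6):
  y_2 = -Pa(L-x)(2Lx-a²-x²)/(6LEI)  [x>a] = -14·4·(10-(20/3))·(2·10·(20/3)-4²-(20/3)²)/(6·10·50000) = -1148/253125 m
Superposition: y = Σ y_i = -24401/3037500 m ≈ -0.008033 m

y(20/3) = -24401/3037500 m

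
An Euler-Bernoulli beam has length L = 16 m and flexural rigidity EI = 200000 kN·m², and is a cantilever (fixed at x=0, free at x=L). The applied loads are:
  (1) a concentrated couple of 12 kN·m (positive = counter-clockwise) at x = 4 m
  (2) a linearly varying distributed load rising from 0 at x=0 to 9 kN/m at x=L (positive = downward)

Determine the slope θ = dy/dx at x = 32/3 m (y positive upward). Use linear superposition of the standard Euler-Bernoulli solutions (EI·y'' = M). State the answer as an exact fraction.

Load 1 — applied couple M₀=12 kN·m at a=4 m (b=L-a=12):
  θ_1 = M₀a/EI  [x>a] = 12·4/200000 = 3/12500 rad
Load 2 — triangular load w₀=9 kN/m (0→w₀ over full span):
  θ_2 = (w₀Lx²/4-w₀L²x/3-w₀x⁴/(24L))/EI = (9·16·(32/3)²/4-9·16²·(32/3)/3-9·(32/3)⁴/(24·16))/200000 = -1856/84375 rad
Superposition: θ = Σ θ_i = -7343/337500 rad ≈ -0.021757 rad

θ(32/3) = -7343/337500 rad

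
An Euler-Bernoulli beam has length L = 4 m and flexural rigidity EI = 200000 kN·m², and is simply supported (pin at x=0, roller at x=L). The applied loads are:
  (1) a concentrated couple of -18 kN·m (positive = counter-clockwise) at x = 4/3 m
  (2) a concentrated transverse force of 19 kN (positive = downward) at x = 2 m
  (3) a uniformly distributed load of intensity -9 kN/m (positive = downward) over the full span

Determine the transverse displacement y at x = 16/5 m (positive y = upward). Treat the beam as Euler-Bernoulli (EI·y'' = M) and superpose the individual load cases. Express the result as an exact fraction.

Load 1 — applied couple M₀=-18 kN·m at a=4/3 m (b=L-a=8/3):
  y_1 = (M₀x³/(6L)-M₀(x-a)²/2+C₁x)/EI  [x>a] with C₁=M₀(3b²-L²)/(6L)=-4 = ((-18)·(16/5)³/(6·4)-(-18)·((16/5)-(4/3))²/2+(-4)·(16/5))/200000 = -47/1562500 m
Load 2 — point force P=19 kN at a=2 m (b=L-a=2):
  y_2 = -Pa(L-x)(2Lx-a²-x²)/(6LEI)  [x>a] = -19·2·(4-(16/5))·(2·4·(16/5)-2²-(16/5)²)/(6·4·200000) = -1349/18750000 m
Load 3 — uniform load w=-9 kN/m over full span:
  y_3 = -wx(L³-2Lx²+x³)/(24EI) = -(-9)·(16/5)·(4³-2·4·(16/5)²+(16/5)³)/(24·200000) = 174/1953125 m
Superposition: y = Σ y_i = -1213/93750000 m ≈ -0.000013 m

y(16/5) = -1213/93750000 m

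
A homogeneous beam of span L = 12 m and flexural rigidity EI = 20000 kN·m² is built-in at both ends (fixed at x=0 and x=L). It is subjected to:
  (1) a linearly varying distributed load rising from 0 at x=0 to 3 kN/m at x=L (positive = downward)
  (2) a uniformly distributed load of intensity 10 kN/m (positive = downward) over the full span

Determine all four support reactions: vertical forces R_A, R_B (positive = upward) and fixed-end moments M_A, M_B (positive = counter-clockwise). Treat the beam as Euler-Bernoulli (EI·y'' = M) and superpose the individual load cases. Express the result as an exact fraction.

R_A = 327/5 kN, M_A = 672/5 kN·m, R_B = 363/5 kN, M_B = -708/5 kN·m

Load 1 — triangular load w₀=3 kN/m (0→w₀ over full span):
  R_A = 3w₀L/20 = 3·3·12/20 = 27/5 kN
  M_A = w₀L²/30 = 3·12²/30 = 72/5 kN·m
  R_B = 7w₀L/20 = 7·3·12/20 = 63/5 kN
  M_B = -w₀L²/20 = -3·12²/20 = -108/5 kN·m
Load 2 — uniform load w=10 kN/m over full span:
  R_A = wL/2 = 10·12/2 = 60 kN
  M_A = wL²/12 = 10·12²/12 = 120 kN·m
  R_B = wL/2 = 10·12/2 = 60 kN
  M_B = -wL²/12 = -10·12²/12 = -120 kN·m
Superposition: R_A = 327/5 kN, M_A = 672/5 kN·m, R_B = 363/5 kN, M_B = -708/5 kN·m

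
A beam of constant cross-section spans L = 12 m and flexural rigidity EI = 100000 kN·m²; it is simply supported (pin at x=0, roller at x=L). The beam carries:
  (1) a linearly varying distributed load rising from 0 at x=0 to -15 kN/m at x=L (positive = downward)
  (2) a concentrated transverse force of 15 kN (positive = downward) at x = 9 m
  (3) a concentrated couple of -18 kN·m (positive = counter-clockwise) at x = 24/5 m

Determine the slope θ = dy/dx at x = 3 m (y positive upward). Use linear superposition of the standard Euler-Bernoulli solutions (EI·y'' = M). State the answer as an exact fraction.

θ(3) = 236871/80000000 rad

Load 1 — triangular load w₀=-15 kN/m (0→w₀ over full span):
  θ_1 = -w₀(7L⁴-30L²x²+15x⁴)/(360LEI) = -(-15)·(7·12⁴-30·12²·3²+15·3⁴)/(360·12·100000) = 11943/3200000 rad
Load 2 — point force P=15 kN at a=9 m (b=L-a=3):
  θ_2 = -Pb(L²-b²-3x²)/(6LEI)  [x≤a] = -15·3·(12²-3²-3·3²)/(6·12·100000) = -27/40000 rad
Load 3 — applied couple M₀=-18 kN·m at a=24/5 m (b=L-a=36/5):
  θ_3 = (M₀x²/(2L)+C₁)/EI  [x≤a] with C₁=M₀(3b²-L²)/(6L)=-72/25 = ((-18)·3²/(2·12)+(-72/25))/100000 = -963/10000000 rad
Superposition: θ = Σ θ_i = 236871/80000000 rad ≈ 0.002961 rad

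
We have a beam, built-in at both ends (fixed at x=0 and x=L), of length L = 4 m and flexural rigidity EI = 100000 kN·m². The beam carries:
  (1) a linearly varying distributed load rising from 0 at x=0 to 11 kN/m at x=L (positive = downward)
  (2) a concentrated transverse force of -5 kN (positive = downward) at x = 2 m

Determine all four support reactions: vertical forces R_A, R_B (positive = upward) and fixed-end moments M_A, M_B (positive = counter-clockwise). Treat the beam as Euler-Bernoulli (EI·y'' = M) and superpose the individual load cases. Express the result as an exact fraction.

R_A = 41/10 kN, M_A = 101/30 kN·m, R_B = 129/10 kN, M_B = -63/10 kN·m

Load 1 — triangular load w₀=11 kN/m (0→w₀ over full span):
  R_A = 3w₀L/20 = 3·11·4/20 = 33/5 kN
  M_A = w₀L²/30 = 11·4²/30 = 88/15 kN·m
  R_B = 7w₀L/20 = 7·11·4/20 = 77/5 kN
  M_B = -w₀L²/20 = -11·4²/20 = -44/5 kN·m
Load 2 — point force P=-5 kN at a=2 m (b=L-a=2):
  R_A = Pb²(3a+b)/L³ = (-5)·2²·(3·2+2)/4³ = -5/2 kN
  M_A = Pab²/L² = (-5)·2·2²/4² = -5/2 kN·m
  R_B = Pa²(a+3b)/L³ = (-5)·2²·(2+3·2)/4³ = -5/2 kN
  M_B = -Pa²b/L² = -(-5)·2²·2/4² = 5/2 kN·m
Superposition: R_A = 41/10 kN, M_A = 101/30 kN·m, R_B = 129/10 kN, M_B = -63/10 kN·m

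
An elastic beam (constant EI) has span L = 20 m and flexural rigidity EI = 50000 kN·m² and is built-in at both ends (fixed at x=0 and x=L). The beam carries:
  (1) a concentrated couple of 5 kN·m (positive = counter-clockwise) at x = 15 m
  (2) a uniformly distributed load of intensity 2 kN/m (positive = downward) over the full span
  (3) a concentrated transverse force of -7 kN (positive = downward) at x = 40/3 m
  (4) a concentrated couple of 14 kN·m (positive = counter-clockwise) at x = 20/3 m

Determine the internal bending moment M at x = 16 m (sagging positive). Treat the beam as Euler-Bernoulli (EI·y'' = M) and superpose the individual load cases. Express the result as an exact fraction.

Load 1 — applied couple M₀=5 kN·m at a=15 m (b=L-a=5):
  M_1 = R_Ax - M_A - M₀  [x>a] with R_A=9/32, M_A=25/16 = (9/32)·16 - (25/16) - 5 = -33/16 kN·m
Load 2 — uniform load w=2 kN/m over full span:
  M_2 = wLx/2 - wL²/12 - wx²/2 = 2·20·16/2 - 2·20²/12 - 2·16²/2 = -8/3 kN·m
Load 3 — point force P=-7 kN at a=40/3 m (b=L-a=20/3):
  M_3 = Pa²(a+3b)(L-x)/L³ - Pa²b/L²  [x>a] = (-7)·(40/3)²·((40/3)+3·(20/3))·(20-16)/20³ - (-7)·(40/3)²·(20/3)/20² = 0 kN·m
Load 4 — applied couple M₀=14 kN·m at a=20/3 m (b=L-a=40/3):
  M_4 = R_Ax - M_A - M₀  [x>a] with R_A=14/15, M_A=0 = (14/15)·16 - 0 - 14 = 14/15 kN·m
Superposition: M = Σ M_i = -911/240 kN·m ≈ -3.795833 kN·m

M(16) = -911/240 kN·m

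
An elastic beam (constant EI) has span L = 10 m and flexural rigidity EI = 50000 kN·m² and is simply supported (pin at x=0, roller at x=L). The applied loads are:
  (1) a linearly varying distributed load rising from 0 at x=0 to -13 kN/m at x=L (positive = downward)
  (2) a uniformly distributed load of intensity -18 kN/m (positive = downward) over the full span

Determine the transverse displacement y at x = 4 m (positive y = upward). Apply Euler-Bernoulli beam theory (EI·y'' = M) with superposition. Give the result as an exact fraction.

Load 1 — triangular load w₀=-13 kN/m (0→w₀ over full span):
  y_1 = -w₀x(7L⁴-10L²x²+3x⁴)/(360LEI) = -(-13)·4·(7·10⁴-10·10²·4²+3·4⁴)/(360·10·50000) = 14833/937500 m
Load 2 — uniform load w=-18 kN/m over full span:
  y_2 = -wx(L³-2Lx²+x³)/(24EI) = -(-18)·4·(10³-2·10·4²+4³)/(24·50000) = 279/6250 m
Superposition: y = Σ y_i = 56683/937500 m ≈ 0.060462 m

y(4) = 56683/937500 m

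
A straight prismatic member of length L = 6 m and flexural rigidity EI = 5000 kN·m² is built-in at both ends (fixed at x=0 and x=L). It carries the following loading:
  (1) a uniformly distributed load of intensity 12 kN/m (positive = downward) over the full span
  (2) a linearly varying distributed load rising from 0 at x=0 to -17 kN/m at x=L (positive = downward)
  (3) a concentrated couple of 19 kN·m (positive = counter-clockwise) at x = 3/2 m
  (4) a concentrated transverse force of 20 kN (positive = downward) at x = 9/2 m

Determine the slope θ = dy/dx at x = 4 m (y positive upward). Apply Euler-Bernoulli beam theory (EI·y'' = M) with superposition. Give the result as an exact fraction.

Load 1 — uniform load w=12 kN/m over full span:
  θ_1 = -wx(L-x)(L-2x)/(12EI) = -12·4·(6-4)·(6-2·4)/(12·5000) = 2/625 rad
Load 2 — triangular load w₀=-17 kN/m (0→w₀ over full span):
  θ_2 = -w₀(2x(L-x)(L-2x)(x+2L)+x²(L-x)²)/(120LEI) = -(-17)·(2·4·(6-4)·(6-2·4)·(4+2·6)+4²·(6-4)²)/(120·6·5000) = -119/56250 rad
Load 3 — applied couple M₀=19 kN·m at a=3/2 m (b=L-a=9/2):
  θ_3 = (R_Ax²/2 - M_Ax - M₀(x-a))/EI  [x>a] with R_A=57/16, M_A=-57/16 = ((57/16)·4²/2 - (-57/16)·4 - 19·(4-(3/2)))/5000 = -19/20000 rad
Load 4 — point force P=20 kN at a=9/2 m (b=L-a=3/2):
  θ_4 = -Pb²x(2aL-(3a+b)x)/(2L³EI)  [x≤a] = -20·(3/2)²·4·(2·(9/2)·6-(3·(9/2)+(3/2))·4)/(2·6³·5000) = 1/2000 rad
Superposition: θ = Σ θ_i = 571/900000 rad ≈ 0.000634 rad

θ(4) = 571/900000 rad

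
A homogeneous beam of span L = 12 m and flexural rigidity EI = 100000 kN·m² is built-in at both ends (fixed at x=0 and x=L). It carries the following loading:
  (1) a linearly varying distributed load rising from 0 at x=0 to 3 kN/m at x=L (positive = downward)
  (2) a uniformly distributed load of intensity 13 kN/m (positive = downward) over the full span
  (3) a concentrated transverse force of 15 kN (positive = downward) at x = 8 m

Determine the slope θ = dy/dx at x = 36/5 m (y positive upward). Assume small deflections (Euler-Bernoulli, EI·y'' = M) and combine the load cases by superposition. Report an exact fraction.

θ(36/5) = 8043/7812500 rad

Load 1 — triangular load w₀=3 kN/m (0→w₀ over full span):
  θ_1 = -w₀(2x(L-x)(L-2x)(x+2L)+x²(L-x)²)/(120LEI) = -3·(2·(36/5)·(12-(36/5))·(12-2·(36/5))·((36/5)+2·12)+(36/5)²·(12-(36/5))²)/(120·12·100000) = 162/1953125 rad
Load 2 — uniform load w=13 kN/m over full span:
  θ_2 = -wx(L-x)(L-2x)/(12EI) = -13·(36/5)·(12-(36/5))·(12-2·(36/5))/(12·100000) = 351/390625 rad
Load 3 — point force P=15 kN at a=8 m (b=L-a=4):
  θ_3 = -Pb²x(2aL-(3a+b)x)/(2L³EI)  [x≤a] = -15·4²·(36/5)·(2·8·12-(3·8+4)·(36/5))/(2·12³·100000) = 3/62500 rad
Superposition: θ = Σ θ_i = 8043/7812500 rad ≈ 0.001030 rad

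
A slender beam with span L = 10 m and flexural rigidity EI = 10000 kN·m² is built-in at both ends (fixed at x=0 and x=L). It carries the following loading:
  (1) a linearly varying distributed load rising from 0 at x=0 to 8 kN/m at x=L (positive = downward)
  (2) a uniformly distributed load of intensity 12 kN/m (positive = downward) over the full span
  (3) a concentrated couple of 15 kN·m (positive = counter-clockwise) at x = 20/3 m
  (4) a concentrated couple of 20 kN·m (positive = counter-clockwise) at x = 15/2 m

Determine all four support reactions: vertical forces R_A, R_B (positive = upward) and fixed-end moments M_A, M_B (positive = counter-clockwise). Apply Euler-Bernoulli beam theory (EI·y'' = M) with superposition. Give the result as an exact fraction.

Load 1 — triangular load w₀=8 kN/m (0→w₀ over full span):
  R_A = 3w₀L/20 = 3·8·10/20 = 12 kN
  M_A = w₀L²/30 = 8·10²/30 = 80/3 kN·m
  R_B = 7w₀L/20 = 7·8·10/20 = 28 kN
  M_B = -w₀L²/20 = -8·10²/20 = -40 kN·m
Load 2 — uniform load w=12 kN/m over full span:
  R_A = wL/2 = 12·10/2 = 60 kN
  M_A = wL²/12 = 12·10²/12 = 100 kN·m
  R_B = wL/2 = 12·10/2 = 60 kN
  M_B = -wL²/12 = -12·10²/12 = -100 kN·m
Load 3 — applied couple M₀=15 kN·m at a=20/3 m (b=L-a=10/3):
  R_A = 6M₀ab/L³ = 6·15·(20/3)·(10/3)/10³ = 2 kN
  M_A = M₀b(2a-b)/L² = 15·(10/3)·(2·(20/3)-(10/3))/10² = 5 kN·m
  R_B = -6M₀ab/L³ = -6·15·(20/3)·(10/3)/10³ = -2 kN
  M_B = M₀a(2b-a)/L² = 15·(20/3)·(2·(10/3)-(20/3))/10² = 0 kN·m
Load 4 — applied couple M₀=20 kN·m at a=15/2 m (b=L-a=5/2):
  R_A = 6M₀ab/L³ = 6·20·(15/2)·(5/2)/10³ = 9/4 kN
  M_A = M₀b(2a-b)/L² = 20·(5/2)·(2·(15/2)-(5/2))/10² = 25/4 kN·m
  R_B = -6M₀ab/L³ = -6·20·(15/2)·(5/2)/10³ = -9/4 kN
  M_B = M₀a(2b-a)/L² = 20·(15/2)·(2·(5/2)-(15/2))/10² = -15/4 kN·m
Superposition: R_A = 305/4 kN, M_A = 1655/12 kN·m, R_B = 335/4 kN, M_B = -575/4 kN·m

R_A = 305/4 kN, M_A = 1655/12 kN·m, R_B = 335/4 kN, M_B = -575/4 kN·m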